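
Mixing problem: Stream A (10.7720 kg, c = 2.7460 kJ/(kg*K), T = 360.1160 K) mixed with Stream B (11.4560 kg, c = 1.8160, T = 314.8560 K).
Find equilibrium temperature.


num = 17202.4940
den = 50.3840
Tf = 341.4277 K

341.4277 K


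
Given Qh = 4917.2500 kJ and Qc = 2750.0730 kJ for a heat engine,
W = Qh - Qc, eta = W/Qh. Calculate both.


W = 4917.2500 - 2750.0730 = 2167.1770 kJ
eta = 2167.1770 / 4917.2500 = 0.4407 = 44.0729%

W = 2167.1770 kJ, eta = 44.0729%


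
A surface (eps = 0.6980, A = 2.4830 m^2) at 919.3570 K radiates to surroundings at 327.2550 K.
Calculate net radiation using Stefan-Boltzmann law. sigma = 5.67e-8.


T^4 = 7.1439e+11
Tsurr^4 = 1.1470e+10
Q = 0.6980 * 5.67e-8 * 2.4830 * 7.0292e+11 = 69075.3038 W

69075.3038 W


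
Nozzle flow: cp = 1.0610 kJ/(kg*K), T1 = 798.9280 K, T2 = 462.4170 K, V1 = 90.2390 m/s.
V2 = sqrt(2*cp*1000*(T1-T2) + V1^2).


dT = 336.5110 K
2*cp*1000*dT = 714076.3420
V1^2 = 8143.0771
V2 = sqrt(722219.4191) = 849.8349 m/s

849.8349 m/s


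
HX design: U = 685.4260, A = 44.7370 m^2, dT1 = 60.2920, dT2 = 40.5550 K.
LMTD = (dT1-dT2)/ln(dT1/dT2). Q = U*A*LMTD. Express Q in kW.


LMTD = 49.7730 K
Q = 685.4260 * 44.7370 * 49.7730 = 1526234.2324 W = 1526.2342 kW

1526.2342 kW


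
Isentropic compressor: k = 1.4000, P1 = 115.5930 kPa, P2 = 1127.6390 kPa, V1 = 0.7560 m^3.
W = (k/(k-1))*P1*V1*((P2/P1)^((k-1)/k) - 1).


(k-1)/k = 0.2857
(P2/P1)^exp = 1.9171
W = 3.5000 * 115.5930 * 0.7560 * (1.9171 - 1) = 280.4964 kJ

280.4964 kJ


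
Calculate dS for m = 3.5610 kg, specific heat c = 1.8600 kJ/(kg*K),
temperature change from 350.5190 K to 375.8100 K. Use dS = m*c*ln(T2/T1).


T2/T1 = 1.0722
ln(T2/T1) = 0.0697
dS = 3.5610 * 1.8600 * 0.0697 = 0.4614 kJ/K

0.4614 kJ/K


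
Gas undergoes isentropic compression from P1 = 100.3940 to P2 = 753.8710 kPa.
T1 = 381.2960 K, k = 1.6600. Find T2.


(k-1)/k = 0.3976
(P2/P1)^exp = 2.2291
T2 = 381.2960 * 2.2291 = 849.9397 K

849.9397 K


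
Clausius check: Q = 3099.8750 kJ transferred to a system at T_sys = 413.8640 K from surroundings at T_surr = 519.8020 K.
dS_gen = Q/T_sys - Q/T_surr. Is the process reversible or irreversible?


dS_sys = 3099.8750/413.8640 = 7.4901 kJ/K
dS_surr = -3099.8750/519.8020 = -5.9636 kJ/K
dS_gen = 7.4901 - 5.9636 = 1.5265 kJ/K (irreversible)

dS_gen = 1.5265 kJ/K, irreversible


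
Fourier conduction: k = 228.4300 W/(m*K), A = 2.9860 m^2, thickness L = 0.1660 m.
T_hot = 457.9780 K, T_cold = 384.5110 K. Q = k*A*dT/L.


dT = 73.4670 K
Q = 228.4300 * 2.9860 * 73.4670 / 0.1660 = 301875.0090 W

301875.0090 W


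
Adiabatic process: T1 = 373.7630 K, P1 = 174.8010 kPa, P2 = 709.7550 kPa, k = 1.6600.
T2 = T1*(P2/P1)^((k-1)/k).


(k-1)/k = 0.3976
(P2/P1)^exp = 1.7457
T2 = 373.7630 * 1.7457 = 652.4627 K

652.4627 K


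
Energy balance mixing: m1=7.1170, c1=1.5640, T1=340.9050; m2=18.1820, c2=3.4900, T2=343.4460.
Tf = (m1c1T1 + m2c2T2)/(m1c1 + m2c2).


num = 25588.0372
den = 74.5862
Tf = 343.0668 K

343.0668 K


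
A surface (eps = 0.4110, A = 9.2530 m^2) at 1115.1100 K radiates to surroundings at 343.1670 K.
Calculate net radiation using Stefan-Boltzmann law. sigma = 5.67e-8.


T^4 = 1.5462e+12
Tsurr^4 = 1.3868e+10
Q = 0.4110 * 5.67e-8 * 9.2530 * 1.5324e+12 = 330419.3399 W

330419.3399 W


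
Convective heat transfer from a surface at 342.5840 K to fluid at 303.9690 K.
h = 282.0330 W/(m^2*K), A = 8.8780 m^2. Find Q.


dT = 38.6150 K
Q = 282.0330 * 8.8780 * 38.6150 = 96687.6727 W

96687.6727 W


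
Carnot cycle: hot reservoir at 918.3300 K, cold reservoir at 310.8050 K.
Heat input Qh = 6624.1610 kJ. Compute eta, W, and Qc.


eta = 1 - 310.8050/918.3300 = 0.6616
W = 0.6616 * 6624.1610 = 4382.2410 kJ
Qc = 6624.1610 - 4382.2410 = 2241.9200 kJ

eta = 66.1554%, W = 4382.2410 kJ, Qc = 2241.9200 kJ


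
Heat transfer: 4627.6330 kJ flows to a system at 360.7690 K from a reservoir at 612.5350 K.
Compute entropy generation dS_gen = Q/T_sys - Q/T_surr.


dS_sys = 4627.6330/360.7690 = 12.8271 kJ/K
dS_surr = -4627.6330/612.5350 = -7.5549 kJ/K
dS_gen = 12.8271 - 7.5549 = 5.2722 kJ/K (irreversible)

dS_gen = 5.2722 kJ/K, irreversible


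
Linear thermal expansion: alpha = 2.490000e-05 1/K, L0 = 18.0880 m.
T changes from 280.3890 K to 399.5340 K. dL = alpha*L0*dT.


dT = 119.1450 K
dL = 2.490000e-05 * 18.0880 * 119.1450 = 0.053662 m
L_final = 18.141662 m

dL = 0.053662 m


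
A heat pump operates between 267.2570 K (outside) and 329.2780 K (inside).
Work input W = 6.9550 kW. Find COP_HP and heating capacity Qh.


COP = 329.2780 / 62.0210 = 5.3091
Qh = 5.3091 * 6.9550 = 36.9250 kW

COP = 5.3091, Qh = 36.9250 kW


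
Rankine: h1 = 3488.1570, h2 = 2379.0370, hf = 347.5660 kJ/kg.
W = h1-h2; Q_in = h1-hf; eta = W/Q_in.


W = 1109.1200 kJ/kg
Q_in = 3140.5910 kJ/kg
eta = 0.3532 = 35.3156%

eta = 35.3156%


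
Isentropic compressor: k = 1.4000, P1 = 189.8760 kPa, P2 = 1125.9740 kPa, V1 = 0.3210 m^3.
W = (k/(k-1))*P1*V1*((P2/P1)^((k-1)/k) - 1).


(k-1)/k = 0.2857
(P2/P1)^exp = 1.6629
W = 3.5000 * 189.8760 * 0.3210 * (1.6629 - 1) = 141.4199 kJ

141.4199 kJ


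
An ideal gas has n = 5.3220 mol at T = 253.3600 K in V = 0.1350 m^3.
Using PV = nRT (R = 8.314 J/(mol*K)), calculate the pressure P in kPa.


P = nRT/V = 5.3220 * 8.314 * 253.3600 / 0.1350
= 11210.4473 / 0.1350 = 83040.3502 Pa = 83.0404 kPa

83.0404 kPa


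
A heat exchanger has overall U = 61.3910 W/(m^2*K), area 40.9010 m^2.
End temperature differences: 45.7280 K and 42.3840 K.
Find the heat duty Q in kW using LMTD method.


LMTD = 44.0348 K
Q = 61.3910 * 40.9010 * 44.0348 = 110569.4267 W = 110.5694 kW

110.5694 kW


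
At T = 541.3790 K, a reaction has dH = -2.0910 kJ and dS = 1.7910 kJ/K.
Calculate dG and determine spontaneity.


T*dS = 541.3790 * 1.7910 = 969.6098 kJ
dG = -2.0910 - 969.6098 = -971.7008 kJ (spontaneous)

dG = -971.7008 kJ, spontaneous


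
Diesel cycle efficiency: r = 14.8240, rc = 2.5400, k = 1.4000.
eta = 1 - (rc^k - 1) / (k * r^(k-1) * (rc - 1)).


r^(k-1) = 2.9403
rc^k = 3.6878
eta = 0.5760 = 57.6004%

57.6004%


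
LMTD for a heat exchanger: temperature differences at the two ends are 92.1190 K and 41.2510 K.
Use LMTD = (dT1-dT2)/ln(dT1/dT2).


dT1/dT2 = 2.2331
ln(dT1/dT2) = 0.8034
LMTD = 50.8680 / 0.8034 = 63.3154 K

63.3154 K


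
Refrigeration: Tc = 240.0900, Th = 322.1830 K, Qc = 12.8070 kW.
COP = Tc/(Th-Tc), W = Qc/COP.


COP = 240.0900 / 82.0930 = 2.9246
W = 12.8070 / 2.9246 = 4.3790 kW

COP = 2.9246, W = 4.3790 kW


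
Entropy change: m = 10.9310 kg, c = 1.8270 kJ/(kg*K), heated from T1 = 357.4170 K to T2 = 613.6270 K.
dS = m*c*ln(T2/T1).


T2/T1 = 1.7168
ln(T2/T1) = 0.5405
dS = 10.9310 * 1.8270 * 0.5405 = 10.7940 kJ/K

10.7940 kJ/K


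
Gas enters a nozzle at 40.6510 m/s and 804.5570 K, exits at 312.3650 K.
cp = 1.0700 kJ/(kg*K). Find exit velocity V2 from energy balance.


dT = 492.1920 K
2*cp*1000*dT = 1053290.8800
V1^2 = 1652.5038
V2 = sqrt(1054943.3838) = 1027.1044 m/s

1027.1044 m/s


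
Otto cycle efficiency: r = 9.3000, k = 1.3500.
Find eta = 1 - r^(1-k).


r^(k-1) = 2.1826
eta = 1 - 1/2.1826 = 0.5418 = 54.1825%

54.1825%


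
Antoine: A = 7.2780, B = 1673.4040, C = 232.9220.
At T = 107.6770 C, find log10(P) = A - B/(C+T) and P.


C+T = 340.5990
B/(C+T) = 4.9131
log10(P) = 7.2780 - 4.9131 = 2.3649
P = 10^2.3649 = 231.6751 mmHg

231.6751 mmHg


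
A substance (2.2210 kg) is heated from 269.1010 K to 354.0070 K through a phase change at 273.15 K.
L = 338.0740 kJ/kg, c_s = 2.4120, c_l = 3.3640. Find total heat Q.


Q1 (sensible, solid) = 2.2210 * 2.4120 * 4.0490 = 21.6907 kJ
Q2 (latent) = 2.2210 * 338.0740 = 750.8624 kJ
Q3 (sensible, liquid) = 2.2210 * 3.3640 * 80.8570 = 604.1185 kJ
Q_total = 1376.6716 kJ

1376.6716 kJ


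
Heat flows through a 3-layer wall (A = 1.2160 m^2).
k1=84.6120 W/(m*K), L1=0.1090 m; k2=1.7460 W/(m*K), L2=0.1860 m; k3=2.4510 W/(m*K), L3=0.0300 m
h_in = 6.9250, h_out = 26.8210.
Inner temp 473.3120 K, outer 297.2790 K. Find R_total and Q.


R_conv_in = 1/(6.9250*1.2160) = 0.1188
R_1 = 0.1090/(84.6120*1.2160) = 0.0011
R_2 = 0.1860/(1.7460*1.2160) = 0.0876
R_3 = 0.0300/(2.4510*1.2160) = 0.0101
R_conv_out = 1/(26.8210*1.2160) = 0.0307
R_total = 0.2481 K/W
Q = 176.0330 / 0.2481 = 709.3920 W

R_total = 0.2481 K/W, Q = 709.3920 W


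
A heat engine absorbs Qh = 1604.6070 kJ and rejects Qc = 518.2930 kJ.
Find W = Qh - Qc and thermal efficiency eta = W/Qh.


W = 1604.6070 - 518.2930 = 1086.3140 kJ
eta = 1086.3140 / 1604.6070 = 0.6770 = 67.6997%

W = 1086.3140 kJ, eta = 67.6997%


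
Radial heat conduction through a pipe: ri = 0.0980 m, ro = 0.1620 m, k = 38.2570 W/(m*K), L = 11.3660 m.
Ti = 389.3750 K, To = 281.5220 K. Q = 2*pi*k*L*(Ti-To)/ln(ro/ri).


dT = 107.8530 K
ln(ro/ri) = 0.5026
Q = 2*pi*38.2570*11.3660*107.8530 / 0.5026 = 586250.5220 W

586250.5220 W


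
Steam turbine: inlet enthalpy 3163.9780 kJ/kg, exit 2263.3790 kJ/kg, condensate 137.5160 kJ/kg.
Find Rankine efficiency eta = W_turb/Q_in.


W = 900.5990 kJ/kg
Q_in = 3026.4620 kJ/kg
eta = 0.2976 = 29.7575%

eta = 29.7575%


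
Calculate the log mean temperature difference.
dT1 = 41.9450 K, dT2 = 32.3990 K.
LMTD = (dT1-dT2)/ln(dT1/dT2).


dT1/dT2 = 1.2946
ln(dT1/dT2) = 0.2582
LMTD = 9.5460 / 0.2582 = 36.9668 K

36.9668 K


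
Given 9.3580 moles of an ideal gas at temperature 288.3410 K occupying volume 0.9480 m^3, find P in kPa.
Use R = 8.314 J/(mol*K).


P = nRT/V = 9.3580 * 8.314 * 288.3410 / 0.9480
= 22433.6253 / 0.9480 = 23664.1617 Pa = 23.6642 kPa

23.6642 kPa


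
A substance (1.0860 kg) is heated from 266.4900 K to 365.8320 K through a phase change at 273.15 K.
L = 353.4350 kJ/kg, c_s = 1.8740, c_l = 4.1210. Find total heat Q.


Q1 (sensible, solid) = 1.0860 * 1.8740 * 6.6600 = 13.5542 kJ
Q2 (latent) = 1.0860 * 353.4350 = 383.8304 kJ
Q3 (sensible, liquid) = 1.0860 * 4.1210 * 92.6820 = 414.7896 kJ
Q_total = 812.1742 kJ

812.1742 kJ


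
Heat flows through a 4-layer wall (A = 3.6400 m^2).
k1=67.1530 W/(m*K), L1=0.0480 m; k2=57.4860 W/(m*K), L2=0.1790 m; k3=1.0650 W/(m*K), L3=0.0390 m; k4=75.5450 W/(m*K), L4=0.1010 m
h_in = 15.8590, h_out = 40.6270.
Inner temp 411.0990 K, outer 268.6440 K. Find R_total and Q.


R_conv_in = 1/(15.8590*3.6400) = 0.0173
R_1 = 0.0480/(67.1530*3.6400) = 0.0002
R_2 = 0.1790/(57.4860*3.6400) = 0.0009
R_3 = 0.0390/(1.0650*3.6400) = 0.0101
R_4 = 0.1010/(75.5450*3.6400) = 0.0004
R_conv_out = 1/(40.6270*3.6400) = 0.0068
R_total = 0.0356 K/W
Q = 142.4550 / 0.0356 = 4005.5291 W

R_total = 0.0356 K/W, Q = 4005.5291 W


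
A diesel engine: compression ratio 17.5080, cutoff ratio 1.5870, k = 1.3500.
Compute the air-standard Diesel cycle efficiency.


r^(k-1) = 2.7235
rc^k = 1.8654
eta = 0.5990 = 59.9016%

59.9016%


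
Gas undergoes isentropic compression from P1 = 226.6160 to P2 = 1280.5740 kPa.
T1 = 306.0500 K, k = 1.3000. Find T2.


(k-1)/k = 0.2308
(P2/P1)^exp = 1.4913
T2 = 306.0500 * 1.4913 = 456.4121 K

456.4121 K


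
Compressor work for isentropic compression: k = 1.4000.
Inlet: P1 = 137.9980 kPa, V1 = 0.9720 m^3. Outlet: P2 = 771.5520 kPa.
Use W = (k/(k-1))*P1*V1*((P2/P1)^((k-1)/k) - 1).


(k-1)/k = 0.2857
(P2/P1)^exp = 1.6352
W = 3.5000 * 137.9980 * 0.9720 * (1.6352 - 1) = 298.2040 kJ

298.2040 kJ


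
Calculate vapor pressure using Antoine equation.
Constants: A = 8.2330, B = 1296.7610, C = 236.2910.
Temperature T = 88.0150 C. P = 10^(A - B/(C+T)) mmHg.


C+T = 324.3060
B/(C+T) = 3.9986
log10(P) = 8.2330 - 3.9986 = 4.2344
P = 10^4.2344 = 17156.4593 mmHg

17156.4593 mmHg


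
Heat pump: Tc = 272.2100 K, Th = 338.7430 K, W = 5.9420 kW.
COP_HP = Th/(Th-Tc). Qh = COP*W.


COP = 338.7430 / 66.5330 = 5.0914
Qh = 5.0914 * 5.9420 = 30.2528 kW

COP = 5.0914, Qh = 30.2528 kW


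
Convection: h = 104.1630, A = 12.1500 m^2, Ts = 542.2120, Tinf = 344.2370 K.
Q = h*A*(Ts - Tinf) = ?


dT = 197.9750 K
Q = 104.1630 * 12.1500 * 197.9750 = 250553.2896 W

250553.2896 W


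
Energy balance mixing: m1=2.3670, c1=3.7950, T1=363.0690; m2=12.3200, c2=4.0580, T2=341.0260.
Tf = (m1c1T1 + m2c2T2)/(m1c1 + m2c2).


num = 20310.8083
den = 58.9773
Tf = 344.3833 K

344.3833 K


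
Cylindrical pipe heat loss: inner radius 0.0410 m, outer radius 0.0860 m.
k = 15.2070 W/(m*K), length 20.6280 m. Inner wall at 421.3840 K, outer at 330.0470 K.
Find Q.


dT = 91.3370 K
ln(ro/ri) = 0.7408
Q = 2*pi*15.2070*20.6280*91.3370 / 0.7408 = 243019.3351 W

243019.3351 W


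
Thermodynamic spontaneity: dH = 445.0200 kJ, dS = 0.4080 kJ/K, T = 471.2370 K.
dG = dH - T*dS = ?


T*dS = 471.2370 * 0.4080 = 192.2647 kJ
dG = 445.0200 - 192.2647 = 252.7553 kJ (non-spontaneous)

dG = 252.7553 kJ, non-spontaneous


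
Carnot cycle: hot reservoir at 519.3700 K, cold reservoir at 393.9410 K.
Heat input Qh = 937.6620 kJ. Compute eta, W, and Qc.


eta = 1 - 393.9410/519.3700 = 0.2415
W = 0.2415 * 937.6620 = 226.4474 kJ
Qc = 937.6620 - 226.4474 = 711.2146 kJ

eta = 24.1502%, W = 226.4474 kJ, Qc = 711.2146 kJ


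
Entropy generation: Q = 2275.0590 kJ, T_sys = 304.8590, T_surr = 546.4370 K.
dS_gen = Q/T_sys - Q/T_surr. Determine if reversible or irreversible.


dS_sys = 2275.0590/304.8590 = 7.4627 kJ/K
dS_surr = -2275.0590/546.4370 = -4.1634 kJ/K
dS_gen = 7.4627 - 4.1634 = 3.2992 kJ/K (irreversible)

dS_gen = 3.2992 kJ/K, irreversible


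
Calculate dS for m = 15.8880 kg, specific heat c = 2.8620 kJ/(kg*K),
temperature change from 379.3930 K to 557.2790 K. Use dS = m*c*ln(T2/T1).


T2/T1 = 1.4689
ln(T2/T1) = 0.3845
dS = 15.8880 * 2.8620 * 0.3845 = 17.4835 kJ/K

17.4835 kJ/K


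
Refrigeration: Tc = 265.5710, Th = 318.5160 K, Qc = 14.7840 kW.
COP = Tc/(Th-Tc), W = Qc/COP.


COP = 265.5710 / 52.9450 = 5.0160
W = 14.7840 / 5.0160 = 2.9474 kW

COP = 5.0160, W = 2.9474 kW


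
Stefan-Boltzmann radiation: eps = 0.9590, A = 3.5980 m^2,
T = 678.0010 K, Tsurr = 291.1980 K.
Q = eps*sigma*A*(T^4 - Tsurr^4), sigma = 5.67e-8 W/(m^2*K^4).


T^4 = 2.1131e+11
Tsurr^4 = 7.1904e+09
Q = 0.9590 * 5.67e-8 * 3.5980 * 2.0412e+11 = 39934.5550 W

39934.5550 W


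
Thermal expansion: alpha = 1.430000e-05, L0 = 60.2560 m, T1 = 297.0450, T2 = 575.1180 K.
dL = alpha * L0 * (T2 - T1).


dT = 278.0730 K
dL = 1.430000e-05 * 60.2560 * 278.0730 = 0.239605 m
L_final = 60.495605 m

dL = 0.239605 m


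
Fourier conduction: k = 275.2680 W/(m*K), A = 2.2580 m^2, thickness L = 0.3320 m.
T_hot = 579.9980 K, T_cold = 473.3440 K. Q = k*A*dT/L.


dT = 106.6540 K
Q = 275.2680 * 2.2580 * 106.6540 / 0.3320 = 199672.7179 W

199672.7179 W


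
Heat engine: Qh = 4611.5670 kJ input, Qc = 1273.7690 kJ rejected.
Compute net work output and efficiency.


W = 4611.5670 - 1273.7690 = 3337.7980 kJ
eta = 3337.7980 / 4611.5670 = 0.7238 = 72.3788%

W = 3337.7980 kJ, eta = 72.3788%


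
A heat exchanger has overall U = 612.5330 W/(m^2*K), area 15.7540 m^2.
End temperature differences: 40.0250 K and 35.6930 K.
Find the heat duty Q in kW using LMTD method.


LMTD = 37.8177 K
Q = 612.5330 * 15.7540 * 37.8177 = 364934.5201 W = 364.9345 kW

364.9345 kW


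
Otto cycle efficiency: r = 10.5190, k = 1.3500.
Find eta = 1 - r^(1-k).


r^(k-1) = 2.2787
eta = 1 - 1/2.2787 = 0.5612 = 56.1157%

56.1157%


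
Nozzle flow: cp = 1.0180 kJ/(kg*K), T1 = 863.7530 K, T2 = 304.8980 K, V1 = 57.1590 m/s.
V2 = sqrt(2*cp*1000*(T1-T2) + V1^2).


dT = 558.8550 K
2*cp*1000*dT = 1137828.7800
V1^2 = 3267.1513
V2 = sqrt(1141095.9313) = 1068.2209 m/s

1068.2209 m/s


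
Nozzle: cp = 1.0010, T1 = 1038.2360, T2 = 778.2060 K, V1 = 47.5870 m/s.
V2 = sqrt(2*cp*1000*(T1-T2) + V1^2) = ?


dT = 260.0300 K
2*cp*1000*dT = 520580.0600
V1^2 = 2264.5226
V2 = sqrt(522844.5826) = 723.0799 m/s

723.0799 m/s


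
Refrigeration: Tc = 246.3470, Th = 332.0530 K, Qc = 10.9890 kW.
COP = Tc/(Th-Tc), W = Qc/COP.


COP = 246.3470 / 85.7060 = 2.8743
W = 10.9890 / 2.8743 = 3.8232 kW

COP = 2.8743, W = 3.8232 kW


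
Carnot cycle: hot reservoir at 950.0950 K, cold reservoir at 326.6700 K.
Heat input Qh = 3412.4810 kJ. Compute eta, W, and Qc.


eta = 1 - 326.6700/950.0950 = 0.6562
W = 0.6562 * 3412.4810 = 2239.1718 kJ
Qc = 3412.4810 - 2239.1718 = 1173.3092 kJ

eta = 65.6171%, W = 2239.1718 kJ, Qc = 1173.3092 kJ


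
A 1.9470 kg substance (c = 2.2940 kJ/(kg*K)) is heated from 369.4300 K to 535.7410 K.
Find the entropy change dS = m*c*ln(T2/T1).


T2/T1 = 1.4502
ln(T2/T1) = 0.3717
dS = 1.9470 * 2.2940 * 0.3717 = 1.6601 kJ/K

1.6601 kJ/K


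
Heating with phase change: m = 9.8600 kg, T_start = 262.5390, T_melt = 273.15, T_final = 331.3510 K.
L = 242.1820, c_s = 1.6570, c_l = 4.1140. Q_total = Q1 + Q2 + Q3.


Q1 (sensible, solid) = 9.8600 * 1.6570 * 10.6110 = 173.3627 kJ
Q2 (latent) = 9.8600 * 242.1820 = 2387.9145 kJ
Q3 (sensible, liquid) = 9.8600 * 4.1140 * 58.2010 = 2360.8677 kJ
Q_total = 4922.1449 kJ

4922.1449 kJ


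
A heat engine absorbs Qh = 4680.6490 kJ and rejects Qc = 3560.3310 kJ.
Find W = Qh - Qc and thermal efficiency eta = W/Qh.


W = 4680.6490 - 3560.3310 = 1120.3180 kJ
eta = 1120.3180 / 4680.6490 = 0.2394 = 23.9351%

W = 1120.3180 kJ, eta = 23.9351%


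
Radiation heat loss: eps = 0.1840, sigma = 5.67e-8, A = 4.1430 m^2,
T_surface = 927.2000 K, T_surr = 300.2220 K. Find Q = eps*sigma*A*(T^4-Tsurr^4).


T^4 = 7.3908e+11
Tsurr^4 = 8.1240e+09
Q = 0.1840 * 5.67e-8 * 4.1430 * 7.3096e+11 = 31594.3420 W

31594.3420 W


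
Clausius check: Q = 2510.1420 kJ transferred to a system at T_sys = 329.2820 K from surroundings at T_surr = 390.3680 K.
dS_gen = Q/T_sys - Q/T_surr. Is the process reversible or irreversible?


dS_sys = 2510.1420/329.2820 = 7.6231 kJ/K
dS_surr = -2510.1420/390.3680 = -6.4302 kJ/K
dS_gen = 7.6231 - 6.4302 = 1.1929 kJ/K (irreversible)

dS_gen = 1.1929 kJ/K, irreversible


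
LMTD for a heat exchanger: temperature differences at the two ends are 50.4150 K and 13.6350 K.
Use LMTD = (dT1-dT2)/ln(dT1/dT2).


dT1/dT2 = 3.6975
ln(dT1/dT2) = 1.3076
LMTD = 36.7800 / 1.3076 = 28.1268 K

28.1268 K


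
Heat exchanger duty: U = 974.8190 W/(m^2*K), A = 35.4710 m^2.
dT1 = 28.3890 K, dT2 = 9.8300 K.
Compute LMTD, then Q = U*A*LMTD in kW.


LMTD = 17.4992 K
Q = 974.8190 * 35.4710 * 17.4992 = 605083.8961 W = 605.0839 kW

605.0839 kW


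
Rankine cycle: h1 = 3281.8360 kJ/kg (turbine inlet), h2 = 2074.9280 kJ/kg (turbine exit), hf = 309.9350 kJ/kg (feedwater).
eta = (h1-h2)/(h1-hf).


W = 1206.9080 kJ/kg
Q_in = 2971.9010 kJ/kg
eta = 0.4061 = 40.6106%

eta = 40.6106%


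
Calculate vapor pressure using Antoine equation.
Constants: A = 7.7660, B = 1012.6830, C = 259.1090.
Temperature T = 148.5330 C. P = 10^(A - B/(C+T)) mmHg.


C+T = 407.6420
B/(C+T) = 2.4842
log10(P) = 7.7660 - 2.4842 = 5.2818
P = 10^5.2818 = 191317.2014 mmHg

191317.2014 mmHg


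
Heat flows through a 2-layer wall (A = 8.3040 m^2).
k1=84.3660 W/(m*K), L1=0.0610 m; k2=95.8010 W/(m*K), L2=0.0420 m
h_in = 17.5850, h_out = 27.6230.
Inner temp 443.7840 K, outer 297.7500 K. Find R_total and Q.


R_conv_in = 1/(17.5850*8.3040) = 0.0068
R_1 = 0.0610/(84.3660*8.3040) = 8.7071e-05
R_2 = 0.0420/(95.8010*8.3040) = 5.2795e-05
R_conv_out = 1/(27.6230*8.3040) = 0.0044
R_total = 0.0113 K/W
Q = 146.0340 / 0.0113 = 12869.2428 W

R_total = 0.0113 K/W, Q = 12869.2428 W


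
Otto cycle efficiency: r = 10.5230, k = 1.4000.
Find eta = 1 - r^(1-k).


r^(k-1) = 2.5636
eta = 1 - 1/2.5636 = 0.6099 = 60.9929%

60.9929%


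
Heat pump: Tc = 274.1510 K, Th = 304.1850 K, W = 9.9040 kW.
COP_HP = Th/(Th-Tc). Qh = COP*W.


COP = 304.1850 / 30.0340 = 10.1280
Qh = 10.1280 * 9.9040 = 100.3079 kW

COP = 10.1280, Qh = 100.3079 kW


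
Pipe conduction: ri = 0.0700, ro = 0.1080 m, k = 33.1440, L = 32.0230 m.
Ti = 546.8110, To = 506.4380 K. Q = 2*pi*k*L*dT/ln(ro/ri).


dT = 40.3730 K
ln(ro/ri) = 0.4336
Q = 2*pi*33.1440*32.0230*40.3730 / 0.4336 = 620886.9203 W

620886.9203 W


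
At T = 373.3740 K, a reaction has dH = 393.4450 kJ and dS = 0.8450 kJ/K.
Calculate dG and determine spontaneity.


T*dS = 373.3740 * 0.8450 = 315.5010 kJ
dG = 393.4450 - 315.5010 = 77.9440 kJ (non-spontaneous)

dG = 77.9440 kJ, non-spontaneous


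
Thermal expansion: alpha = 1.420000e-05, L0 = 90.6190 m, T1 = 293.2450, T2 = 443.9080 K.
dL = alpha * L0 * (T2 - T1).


dT = 150.6630 K
dL = 1.420000e-05 * 90.6190 * 150.6630 = 0.193872 m
L_final = 90.812872 m

dL = 0.193872 m


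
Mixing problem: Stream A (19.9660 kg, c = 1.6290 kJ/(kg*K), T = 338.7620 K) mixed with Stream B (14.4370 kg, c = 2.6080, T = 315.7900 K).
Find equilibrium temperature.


num = 22908.1324
den = 70.1763
Tf = 326.4368 K

326.4368 K


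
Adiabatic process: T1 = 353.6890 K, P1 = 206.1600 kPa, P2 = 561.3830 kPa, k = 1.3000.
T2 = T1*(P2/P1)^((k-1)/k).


(k-1)/k = 0.2308
(P2/P1)^exp = 1.2601
T2 = 353.6890 * 1.2601 = 445.6756 K

445.6756 K


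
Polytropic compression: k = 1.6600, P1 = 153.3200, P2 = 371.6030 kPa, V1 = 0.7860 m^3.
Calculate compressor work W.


(k-1)/k = 0.3976
(P2/P1)^exp = 1.4219
W = 2.5152 * 153.3200 * 0.7860 * (1.4219 - 1) = 127.8744 kJ

127.8744 kJ


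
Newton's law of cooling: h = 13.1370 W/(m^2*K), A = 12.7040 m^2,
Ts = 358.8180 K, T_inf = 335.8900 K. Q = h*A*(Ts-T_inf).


dT = 22.9280 K
Q = 13.1370 * 12.7040 * 22.9280 = 3826.5100 W

3826.5100 W


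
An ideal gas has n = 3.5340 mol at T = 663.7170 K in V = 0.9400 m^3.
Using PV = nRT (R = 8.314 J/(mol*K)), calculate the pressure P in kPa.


P = nRT/V = 3.5340 * 8.314 * 663.7170 / 0.9400
= 19501.1178 / 0.9400 = 20745.8701 Pa = 20.7459 kPa

20.7459 kPa


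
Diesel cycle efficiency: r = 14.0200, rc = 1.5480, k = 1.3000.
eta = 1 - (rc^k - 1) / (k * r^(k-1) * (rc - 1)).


r^(k-1) = 2.2081
rc^k = 1.7648
eta = 0.5138 = 51.3800%

51.3800%


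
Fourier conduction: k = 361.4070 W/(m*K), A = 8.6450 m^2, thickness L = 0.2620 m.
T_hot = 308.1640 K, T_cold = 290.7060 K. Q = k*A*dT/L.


dT = 17.4580 K
Q = 361.4070 * 8.6450 * 17.4580 / 0.2620 = 208187.5506 W

208187.5506 W


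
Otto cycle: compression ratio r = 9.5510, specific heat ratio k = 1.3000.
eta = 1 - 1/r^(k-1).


r^(k-1) = 1.9680
eta = 1 - 1/1.9680 = 0.4919 = 49.1858%

49.1858%


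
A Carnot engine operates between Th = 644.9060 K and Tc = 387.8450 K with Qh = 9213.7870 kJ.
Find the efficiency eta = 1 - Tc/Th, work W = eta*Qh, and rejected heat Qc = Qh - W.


eta = 1 - 387.8450/644.9060 = 0.3986
W = 0.3986 * 9213.7870 = 3672.6365 kJ
Qc = 9213.7870 - 3672.6365 = 5541.1505 kJ

eta = 39.8602%, W = 3672.6365 kJ, Qc = 5541.1505 kJ


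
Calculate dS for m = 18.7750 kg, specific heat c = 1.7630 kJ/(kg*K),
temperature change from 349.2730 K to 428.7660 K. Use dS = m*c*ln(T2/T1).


T2/T1 = 1.2276
ln(T2/T1) = 0.2051
dS = 18.7750 * 1.7630 * 0.2051 = 6.7875 kJ/K

6.7875 kJ/K


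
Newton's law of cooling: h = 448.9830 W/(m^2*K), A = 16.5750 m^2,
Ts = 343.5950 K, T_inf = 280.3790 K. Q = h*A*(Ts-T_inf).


dT = 63.2160 K
Q = 448.9830 * 16.5750 * 63.2160 = 470446.7221 W

470446.7221 W


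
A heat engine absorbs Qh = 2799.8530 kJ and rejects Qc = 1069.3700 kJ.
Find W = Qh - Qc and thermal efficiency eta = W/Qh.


W = 2799.8530 - 1069.3700 = 1730.4830 kJ
eta = 1730.4830 / 2799.8530 = 0.6181 = 61.8062%

W = 1730.4830 kJ, eta = 61.8062%


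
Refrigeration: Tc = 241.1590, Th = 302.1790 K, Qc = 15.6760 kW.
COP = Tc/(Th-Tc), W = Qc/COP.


COP = 241.1590 / 61.0200 = 3.9521
W = 15.6760 / 3.9521 = 3.9665 kW

COP = 3.9521, W = 3.9665 kW


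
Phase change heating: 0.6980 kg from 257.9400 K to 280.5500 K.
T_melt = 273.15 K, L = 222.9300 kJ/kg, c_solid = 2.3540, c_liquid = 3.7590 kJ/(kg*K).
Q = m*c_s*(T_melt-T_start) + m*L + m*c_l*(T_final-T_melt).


Q1 (sensible, solid) = 0.6980 * 2.3540 * 15.2100 = 24.9914 kJ
Q2 (latent) = 0.6980 * 222.9300 = 155.6051 kJ
Q3 (sensible, liquid) = 0.6980 * 3.7590 * 7.4000 = 19.4160 kJ
Q_total = 200.0126 kJ

200.0126 kJ


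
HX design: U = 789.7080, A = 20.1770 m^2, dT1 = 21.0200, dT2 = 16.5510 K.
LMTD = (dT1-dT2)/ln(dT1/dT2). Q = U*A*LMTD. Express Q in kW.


LMTD = 18.6966 K
Q = 789.7080 * 20.1770 * 18.6966 = 297909.9405 W = 297.9099 kW

297.9099 kW


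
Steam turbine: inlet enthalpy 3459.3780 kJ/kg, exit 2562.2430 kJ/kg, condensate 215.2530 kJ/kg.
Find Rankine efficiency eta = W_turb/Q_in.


W = 897.1350 kJ/kg
Q_in = 3244.1250 kJ/kg
eta = 0.2765 = 27.6541%

eta = 27.6541%


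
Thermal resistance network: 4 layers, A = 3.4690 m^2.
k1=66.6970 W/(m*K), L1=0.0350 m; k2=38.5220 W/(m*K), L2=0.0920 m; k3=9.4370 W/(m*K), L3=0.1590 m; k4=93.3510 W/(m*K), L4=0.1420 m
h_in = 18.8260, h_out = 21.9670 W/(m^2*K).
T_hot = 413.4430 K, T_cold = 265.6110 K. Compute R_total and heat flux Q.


R_conv_in = 1/(18.8260*3.4690) = 0.0153
R_1 = 0.0350/(66.6970*3.4690) = 0.0002
R_2 = 0.0920/(38.5220*3.4690) = 0.0007
R_3 = 0.1590/(9.4370*3.4690) = 0.0049
R_4 = 0.1420/(93.3510*3.4690) = 0.0004
R_conv_out = 1/(21.9670*3.4690) = 0.0131
R_total = 0.0346 K/W
Q = 147.8320 / 0.0346 = 4276.3000 W

R_total = 0.0346 K/W, Q = 4276.3000 W


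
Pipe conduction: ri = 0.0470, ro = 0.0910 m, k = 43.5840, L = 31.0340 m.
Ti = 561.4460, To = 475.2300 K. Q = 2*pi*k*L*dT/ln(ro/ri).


dT = 86.2160 K
ln(ro/ri) = 0.6607
Q = 2*pi*43.5840*31.0340*86.2160 / 0.6607 = 1108971.6601 W

1108971.6601 W


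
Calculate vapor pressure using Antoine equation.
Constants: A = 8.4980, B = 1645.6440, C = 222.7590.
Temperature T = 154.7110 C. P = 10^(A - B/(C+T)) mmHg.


C+T = 377.4700
B/(C+T) = 4.3597
log10(P) = 8.4980 - 4.3597 = 4.1383
P = 10^4.1383 = 13750.9177 mmHg

13750.9177 mmHg


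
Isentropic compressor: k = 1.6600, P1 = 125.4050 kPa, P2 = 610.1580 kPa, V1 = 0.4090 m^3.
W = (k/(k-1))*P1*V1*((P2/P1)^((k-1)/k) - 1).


(k-1)/k = 0.3976
(P2/P1)^exp = 1.8758
W = 2.5152 * 125.4050 * 0.4090 * (1.8758 - 1) = 112.9863 kJ

112.9863 kJ


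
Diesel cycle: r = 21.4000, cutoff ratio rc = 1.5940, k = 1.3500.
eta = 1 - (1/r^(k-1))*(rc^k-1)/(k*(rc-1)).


r^(k-1) = 2.9218
rc^k = 1.8765
eta = 0.6259 = 62.5881%

62.5881%


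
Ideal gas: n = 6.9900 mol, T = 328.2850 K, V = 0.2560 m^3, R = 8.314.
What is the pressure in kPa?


P = nRT/V = 6.9900 * 8.314 * 328.2850 / 0.2560
= 19078.2368 / 0.2560 = 74524.3626 Pa = 74.5244 kPa

74.5244 kPa


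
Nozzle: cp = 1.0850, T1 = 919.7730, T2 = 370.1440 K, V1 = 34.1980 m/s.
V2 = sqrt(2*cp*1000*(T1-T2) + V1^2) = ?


dT = 549.6290 K
2*cp*1000*dT = 1192694.9300
V1^2 = 1169.5032
V2 = sqrt(1193864.4332) = 1092.6410 m/s

1092.6410 m/s


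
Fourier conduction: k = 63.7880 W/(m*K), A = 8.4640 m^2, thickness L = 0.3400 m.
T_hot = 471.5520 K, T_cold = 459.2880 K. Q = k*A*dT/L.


dT = 12.2640 K
Q = 63.7880 * 8.4640 * 12.2640 / 0.3400 = 19474.5695 W

19474.5695 W


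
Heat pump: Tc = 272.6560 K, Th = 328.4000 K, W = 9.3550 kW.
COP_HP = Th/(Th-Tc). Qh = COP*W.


COP = 328.4000 / 55.7440 = 5.8912
Qh = 5.8912 * 9.3550 = 55.1123 kW

COP = 5.8912, Qh = 55.1123 kW


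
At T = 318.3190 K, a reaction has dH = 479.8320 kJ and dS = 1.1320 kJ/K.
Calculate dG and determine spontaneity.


T*dS = 318.3190 * 1.1320 = 360.3371 kJ
dG = 479.8320 - 360.3371 = 119.4949 kJ (non-spontaneous)

dG = 119.4949 kJ, non-spontaneous


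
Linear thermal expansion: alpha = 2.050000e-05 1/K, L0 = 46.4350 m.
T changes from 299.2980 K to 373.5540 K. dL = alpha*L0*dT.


dT = 74.2560 K
dL = 2.050000e-05 * 46.4350 * 74.2560 = 0.070686 m
L_final = 46.505686 m

dL = 0.070686 m


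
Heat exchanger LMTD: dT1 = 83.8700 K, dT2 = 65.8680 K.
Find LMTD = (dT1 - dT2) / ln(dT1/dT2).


dT1/dT2 = 1.2733
ln(dT1/dT2) = 0.2416
LMTD = 18.0020 / 0.2416 = 74.5069 K

74.5069 K


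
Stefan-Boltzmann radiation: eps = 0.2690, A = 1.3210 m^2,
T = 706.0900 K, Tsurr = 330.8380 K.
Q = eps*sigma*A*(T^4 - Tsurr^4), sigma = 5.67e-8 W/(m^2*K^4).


T^4 = 2.4857e+11
Tsurr^4 = 1.1980e+10
Q = 0.2690 * 5.67e-8 * 1.3210 * 2.3659e+11 = 4766.7832 W

4766.7832 W


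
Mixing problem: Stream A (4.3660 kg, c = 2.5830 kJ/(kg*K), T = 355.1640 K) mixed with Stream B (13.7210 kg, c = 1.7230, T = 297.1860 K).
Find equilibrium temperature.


num = 11031.1770
den = 34.9187
Tf = 315.9107 K

315.9107 K


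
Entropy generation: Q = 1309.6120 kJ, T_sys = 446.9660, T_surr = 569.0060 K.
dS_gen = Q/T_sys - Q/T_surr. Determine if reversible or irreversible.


dS_sys = 1309.6120/446.9660 = 2.9300 kJ/K
dS_surr = -1309.6120/569.0060 = -2.3016 kJ/K
dS_gen = 2.9300 - 2.3016 = 0.6284 kJ/K (irreversible)

dS_gen = 0.6284 kJ/K, irreversible


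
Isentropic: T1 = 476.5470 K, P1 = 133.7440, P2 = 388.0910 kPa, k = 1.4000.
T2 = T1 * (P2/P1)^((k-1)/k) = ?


(k-1)/k = 0.2857
(P2/P1)^exp = 1.3558
T2 = 476.5470 * 1.3558 = 646.0916 K

646.0916 K


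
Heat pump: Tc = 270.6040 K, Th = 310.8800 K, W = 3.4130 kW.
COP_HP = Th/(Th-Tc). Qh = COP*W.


COP = 310.8800 / 40.2760 = 7.7187
Qh = 7.7187 * 3.4130 = 26.3441 kW

COP = 7.7187, Qh = 26.3441 kW


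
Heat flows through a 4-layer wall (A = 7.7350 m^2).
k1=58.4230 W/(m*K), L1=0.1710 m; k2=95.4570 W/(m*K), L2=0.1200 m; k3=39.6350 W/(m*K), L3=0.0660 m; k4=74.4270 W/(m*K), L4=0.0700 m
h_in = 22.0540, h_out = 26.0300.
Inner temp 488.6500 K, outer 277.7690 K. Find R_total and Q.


R_conv_in = 1/(22.0540*7.7350) = 0.0059
R_1 = 0.1710/(58.4230*7.7350) = 0.0004
R_2 = 0.1200/(95.4570*7.7350) = 0.0002
R_3 = 0.0660/(39.6350*7.7350) = 0.0002
R_4 = 0.0700/(74.4270*7.7350) = 0.0001
R_conv_out = 1/(26.0300*7.7350) = 0.0050
R_total = 0.0117 K/W
Q = 210.8810 / 0.0117 = 18013.9227 W

R_total = 0.0117 K/W, Q = 18013.9227 W


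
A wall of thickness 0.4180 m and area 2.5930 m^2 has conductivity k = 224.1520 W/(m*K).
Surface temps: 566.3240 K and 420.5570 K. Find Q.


dT = 145.7670 K
Q = 224.1520 * 2.5930 * 145.7670 / 0.4180 = 202688.0148 W

202688.0148 W


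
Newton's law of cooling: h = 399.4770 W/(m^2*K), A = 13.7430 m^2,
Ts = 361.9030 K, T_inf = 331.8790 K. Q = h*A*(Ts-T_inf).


dT = 30.0240 K
Q = 399.4770 * 13.7430 * 30.0240 = 164832.1326 W

164832.1326 W


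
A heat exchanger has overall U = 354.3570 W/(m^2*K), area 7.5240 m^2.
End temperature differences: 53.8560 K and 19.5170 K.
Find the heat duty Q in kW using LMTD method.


LMTD = 33.8306 K
Q = 354.3570 * 7.5240 * 33.8306 = 90198.5282 W = 90.1985 kW

90.1985 kW


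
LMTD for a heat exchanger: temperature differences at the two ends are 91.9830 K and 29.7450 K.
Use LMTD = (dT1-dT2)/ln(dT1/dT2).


dT1/dT2 = 3.0924
ln(dT1/dT2) = 1.1289
LMTD = 62.2380 / 1.1289 = 55.1295 K

55.1295 K


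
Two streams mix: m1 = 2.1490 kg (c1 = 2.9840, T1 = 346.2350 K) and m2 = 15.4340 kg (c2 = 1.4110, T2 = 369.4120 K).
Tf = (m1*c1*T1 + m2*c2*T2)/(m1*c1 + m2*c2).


num = 10265.0954
den = 28.1900
Tf = 364.1397 K

364.1397 K


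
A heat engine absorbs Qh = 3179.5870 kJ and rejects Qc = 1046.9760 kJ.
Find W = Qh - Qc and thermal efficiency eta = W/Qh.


W = 3179.5870 - 1046.9760 = 2132.6110 kJ
eta = 2132.6110 / 3179.5870 = 0.6707 = 67.0719%

W = 2132.6110 kJ, eta = 67.0719%


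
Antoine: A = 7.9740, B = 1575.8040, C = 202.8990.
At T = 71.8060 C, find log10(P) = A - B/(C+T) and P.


C+T = 274.7050
B/(C+T) = 5.7363
log10(P) = 7.9740 - 5.7363 = 2.2377
P = 10^2.2377 = 172.8423 mmHg

172.8423 mmHg


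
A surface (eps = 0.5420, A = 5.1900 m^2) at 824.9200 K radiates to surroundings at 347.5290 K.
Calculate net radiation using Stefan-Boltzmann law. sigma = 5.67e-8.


T^4 = 4.6307e+11
Tsurr^4 = 1.4587e+10
Q = 0.5420 * 5.67e-8 * 5.1900 * 4.4848e+11 = 71531.3556 W

71531.3556 W


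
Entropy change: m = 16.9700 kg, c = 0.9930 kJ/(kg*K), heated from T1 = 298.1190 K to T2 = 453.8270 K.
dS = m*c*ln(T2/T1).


T2/T1 = 1.5223
ln(T2/T1) = 0.4202
dS = 16.9700 * 0.9930 * 0.4202 = 7.0813 kJ/K

7.0813 kJ/K


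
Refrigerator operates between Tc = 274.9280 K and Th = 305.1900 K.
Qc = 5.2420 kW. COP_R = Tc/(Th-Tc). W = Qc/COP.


COP = 274.9280 / 30.2620 = 9.0849
W = 5.2420 / 9.0849 = 0.5770 kW

COP = 9.0849, W = 0.5770 kW


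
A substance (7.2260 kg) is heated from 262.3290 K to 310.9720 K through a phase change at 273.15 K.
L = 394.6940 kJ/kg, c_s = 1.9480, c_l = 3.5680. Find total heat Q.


Q1 (sensible, solid) = 7.2260 * 1.9480 * 10.8210 = 152.3191 kJ
Q2 (latent) = 7.2260 * 394.6940 = 2852.0588 kJ
Q3 (sensible, liquid) = 7.2260 * 3.5680 * 37.8220 = 975.1407 kJ
Q_total = 3979.5186 kJ

3979.5186 kJ


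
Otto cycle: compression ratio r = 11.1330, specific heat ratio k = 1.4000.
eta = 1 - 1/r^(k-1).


r^(k-1) = 2.6221
eta = 1 - 1/2.6221 = 0.6186 = 61.8622%

61.8622%


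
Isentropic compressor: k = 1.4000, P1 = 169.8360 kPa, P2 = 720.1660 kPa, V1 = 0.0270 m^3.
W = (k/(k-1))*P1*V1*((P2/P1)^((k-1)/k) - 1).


(k-1)/k = 0.2857
(P2/P1)^exp = 1.5110
W = 3.5000 * 169.8360 * 0.0270 * (1.5110 - 1) = 8.2009 kJ

8.2009 kJ


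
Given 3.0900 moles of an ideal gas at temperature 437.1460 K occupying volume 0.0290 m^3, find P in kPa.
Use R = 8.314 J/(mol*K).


P = nRT/V = 3.0900 * 8.314 * 437.1460 / 0.0290
= 11230.3944 / 0.0290 = 387254.9792 Pa = 387.2550 kPa

387.2550 kPa


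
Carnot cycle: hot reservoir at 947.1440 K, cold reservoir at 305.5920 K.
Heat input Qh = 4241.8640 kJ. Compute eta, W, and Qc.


eta = 1 - 305.5920/947.1440 = 0.6774
W = 0.6774 * 4241.8640 = 2873.2445 kJ
Qc = 4241.8640 - 2873.2445 = 1368.6195 kJ

eta = 67.7354%, W = 2873.2445 kJ, Qc = 1368.6195 kJ


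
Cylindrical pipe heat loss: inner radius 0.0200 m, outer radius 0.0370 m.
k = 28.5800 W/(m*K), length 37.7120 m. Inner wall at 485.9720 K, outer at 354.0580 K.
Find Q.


dT = 131.9140 K
ln(ro/ri) = 0.6152
Q = 2*pi*28.5800*37.7120*131.9140 / 0.6152 = 1452132.8792 W

1452132.8792 W


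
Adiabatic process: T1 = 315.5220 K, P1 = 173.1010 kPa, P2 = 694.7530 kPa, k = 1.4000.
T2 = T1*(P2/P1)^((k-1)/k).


(k-1)/k = 0.2857
(P2/P1)^exp = 1.4874
T2 = 315.5220 * 1.4874 = 469.3178 K

469.3178 K


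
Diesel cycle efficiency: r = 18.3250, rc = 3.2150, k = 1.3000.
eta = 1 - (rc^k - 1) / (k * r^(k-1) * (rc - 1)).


r^(k-1) = 2.3928
rc^k = 4.5639
eta = 0.4828 = 48.2758%

48.2758%


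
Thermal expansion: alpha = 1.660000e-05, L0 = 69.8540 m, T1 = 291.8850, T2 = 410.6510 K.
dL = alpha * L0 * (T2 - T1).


dT = 118.7660 K
dL = 1.660000e-05 * 69.8540 * 118.7660 = 0.137718 m
L_final = 69.991718 m

dL = 0.137718 m


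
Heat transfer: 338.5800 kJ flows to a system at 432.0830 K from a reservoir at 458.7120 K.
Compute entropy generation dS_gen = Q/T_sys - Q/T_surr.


dS_sys = 338.5800/432.0830 = 0.7836 kJ/K
dS_surr = -338.5800/458.7120 = -0.7381 kJ/K
dS_gen = 0.7836 - 0.7381 = 0.0455 kJ/K (irreversible)

dS_gen = 0.0455 kJ/K, irreversible


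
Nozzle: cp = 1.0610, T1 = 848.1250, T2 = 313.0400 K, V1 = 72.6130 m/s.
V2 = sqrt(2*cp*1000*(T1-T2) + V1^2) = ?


dT = 535.0850 K
2*cp*1000*dT = 1135450.3700
V1^2 = 5272.6478
V2 = sqrt(1140723.0178) = 1068.0464 m/s

1068.0464 m/s


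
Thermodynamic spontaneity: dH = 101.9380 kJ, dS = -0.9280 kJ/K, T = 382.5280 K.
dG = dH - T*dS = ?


T*dS = 382.5280 * -0.9280 = -354.9860 kJ
dG = 101.9380 + 354.9860 = 456.9240 kJ (non-spontaneous)

dG = 456.9240 kJ, non-spontaneous


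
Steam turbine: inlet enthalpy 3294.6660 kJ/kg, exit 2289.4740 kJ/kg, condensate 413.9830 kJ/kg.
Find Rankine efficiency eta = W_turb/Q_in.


W = 1005.1920 kJ/kg
Q_in = 2880.6830 kJ/kg
eta = 0.3489 = 34.8942%

eta = 34.8942%


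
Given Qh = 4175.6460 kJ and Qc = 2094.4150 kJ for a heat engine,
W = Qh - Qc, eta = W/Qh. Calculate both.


W = 4175.6460 - 2094.4150 = 2081.2310 kJ
eta = 2081.2310 / 4175.6460 = 0.4984 = 49.8421%

W = 2081.2310 kJ, eta = 49.8421%


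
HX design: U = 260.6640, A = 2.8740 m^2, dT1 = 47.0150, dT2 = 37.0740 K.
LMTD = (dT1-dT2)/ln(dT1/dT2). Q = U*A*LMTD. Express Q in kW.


LMTD = 41.8479 K
Q = 260.6640 * 2.8740 * 41.8479 = 31350.2800 W = 31.3503 kW

31.3503 kW


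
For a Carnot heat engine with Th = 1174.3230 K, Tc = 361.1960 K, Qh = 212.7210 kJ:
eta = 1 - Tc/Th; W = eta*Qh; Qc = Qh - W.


eta = 1 - 361.1960/1174.3230 = 0.6924
W = 0.6924 * 212.7210 = 147.2927 kJ
Qc = 212.7210 - 147.2927 = 65.4283 kJ

eta = 69.2422%, W = 147.2927 kJ, Qc = 65.4283 kJ


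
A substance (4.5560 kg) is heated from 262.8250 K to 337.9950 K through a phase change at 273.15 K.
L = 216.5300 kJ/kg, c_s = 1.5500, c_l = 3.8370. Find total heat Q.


Q1 (sensible, solid) = 4.5560 * 1.5500 * 10.3250 = 72.9131 kJ
Q2 (latent) = 4.5560 * 216.5300 = 986.5107 kJ
Q3 (sensible, liquid) = 4.5560 * 3.8370 * 64.8450 = 1133.5796 kJ
Q_total = 2193.0033 kJ

2193.0033 kJ


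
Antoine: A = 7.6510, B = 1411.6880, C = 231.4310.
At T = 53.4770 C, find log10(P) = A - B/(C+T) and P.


C+T = 284.9080
B/(C+T) = 4.9549
log10(P) = 7.6510 - 4.9549 = 2.6961
P = 10^2.6961 = 496.7173 mmHg

496.7173 mmHg


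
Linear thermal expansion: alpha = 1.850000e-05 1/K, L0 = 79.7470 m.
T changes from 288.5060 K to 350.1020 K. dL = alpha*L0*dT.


dT = 61.5960 K
dL = 1.850000e-05 * 79.7470 * 61.5960 = 0.090874 m
L_final = 79.837874 m

dL = 0.090874 m


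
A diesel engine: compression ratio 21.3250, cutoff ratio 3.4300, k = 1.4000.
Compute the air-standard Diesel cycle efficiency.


r^(k-1) = 3.4006
rc^k = 5.6158
eta = 0.6010 = 60.1014%

60.1014%


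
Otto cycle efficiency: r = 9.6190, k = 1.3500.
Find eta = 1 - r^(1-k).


r^(k-1) = 2.2085
eta = 1 - 1/2.2085 = 0.5472 = 54.7202%

54.7202%


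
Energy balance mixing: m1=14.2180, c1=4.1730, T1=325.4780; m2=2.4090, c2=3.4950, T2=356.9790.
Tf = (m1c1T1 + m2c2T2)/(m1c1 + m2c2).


num = 22316.7362
den = 67.7512
Tf = 329.3926 K

329.3926 K


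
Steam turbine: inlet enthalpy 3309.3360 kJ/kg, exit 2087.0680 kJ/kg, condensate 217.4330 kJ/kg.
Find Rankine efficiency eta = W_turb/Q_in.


W = 1222.2680 kJ/kg
Q_in = 3091.9030 kJ/kg
eta = 0.3953 = 39.5313%

eta = 39.5313%


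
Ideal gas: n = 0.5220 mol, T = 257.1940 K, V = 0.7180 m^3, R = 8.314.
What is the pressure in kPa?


P = nRT/V = 0.5220 * 8.314 * 257.1940 / 0.7180
= 1116.1983 / 0.7180 = 1554.5937 Pa = 1.5546 kPa

1.5546 kPa


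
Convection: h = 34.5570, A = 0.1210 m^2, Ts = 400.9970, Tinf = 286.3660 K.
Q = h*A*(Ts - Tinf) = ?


dT = 114.6310 K
Q = 34.5570 * 0.1210 * 114.6310 = 479.3177 W

479.3177 W


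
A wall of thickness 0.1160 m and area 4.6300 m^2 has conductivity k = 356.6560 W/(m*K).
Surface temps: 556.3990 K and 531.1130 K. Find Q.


dT = 25.2860 K
Q = 356.6560 * 4.6300 * 25.2860 / 0.1160 = 359958.6961 W

359958.6961 W


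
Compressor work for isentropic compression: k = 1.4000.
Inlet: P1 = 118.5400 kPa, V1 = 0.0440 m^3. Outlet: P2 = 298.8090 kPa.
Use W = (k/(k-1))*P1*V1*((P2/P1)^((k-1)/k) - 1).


(k-1)/k = 0.2857
(P2/P1)^exp = 1.3023
W = 3.5000 * 118.5400 * 0.0440 * (1.3023 - 1) = 5.5192 kJ

5.5192 kJ


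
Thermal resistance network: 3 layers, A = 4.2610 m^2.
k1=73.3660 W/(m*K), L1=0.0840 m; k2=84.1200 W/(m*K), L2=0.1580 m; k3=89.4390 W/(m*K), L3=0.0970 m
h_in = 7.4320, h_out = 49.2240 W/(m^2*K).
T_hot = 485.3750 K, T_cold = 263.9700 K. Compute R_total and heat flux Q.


R_conv_in = 1/(7.4320*4.2610) = 0.0316
R_1 = 0.0840/(73.3660*4.2610) = 0.0003
R_2 = 0.1580/(84.1200*4.2610) = 0.0004
R_3 = 0.0970/(89.4390*4.2610) = 0.0003
R_conv_out = 1/(49.2240*4.2610) = 0.0048
R_total = 0.0373 K/W
Q = 221.4050 / 0.0373 = 5934.2590 W

R_total = 0.0373 K/W, Q = 5934.2590 W


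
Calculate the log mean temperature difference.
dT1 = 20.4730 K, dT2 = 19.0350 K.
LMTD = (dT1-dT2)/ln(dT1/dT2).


dT1/dT2 = 1.0755
ln(dT1/dT2) = 0.0728
LMTD = 1.4380 / 0.0728 = 19.7453 K

19.7453 K


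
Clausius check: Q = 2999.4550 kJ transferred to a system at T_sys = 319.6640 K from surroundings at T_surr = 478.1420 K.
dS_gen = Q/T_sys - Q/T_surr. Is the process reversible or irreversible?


dS_sys = 2999.4550/319.6640 = 9.3831 kJ/K
dS_surr = -2999.4550/478.1420 = -6.2731 kJ/K
dS_gen = 9.3831 - 6.2731 = 3.1100 kJ/K (irreversible)

dS_gen = 3.1100 kJ/K, irreversible


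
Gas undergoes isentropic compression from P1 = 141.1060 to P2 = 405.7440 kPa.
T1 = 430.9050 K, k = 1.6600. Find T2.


(k-1)/k = 0.3976
(P2/P1)^exp = 1.5219
T2 = 430.9050 * 1.5219 = 655.7811 K

655.7811 K
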